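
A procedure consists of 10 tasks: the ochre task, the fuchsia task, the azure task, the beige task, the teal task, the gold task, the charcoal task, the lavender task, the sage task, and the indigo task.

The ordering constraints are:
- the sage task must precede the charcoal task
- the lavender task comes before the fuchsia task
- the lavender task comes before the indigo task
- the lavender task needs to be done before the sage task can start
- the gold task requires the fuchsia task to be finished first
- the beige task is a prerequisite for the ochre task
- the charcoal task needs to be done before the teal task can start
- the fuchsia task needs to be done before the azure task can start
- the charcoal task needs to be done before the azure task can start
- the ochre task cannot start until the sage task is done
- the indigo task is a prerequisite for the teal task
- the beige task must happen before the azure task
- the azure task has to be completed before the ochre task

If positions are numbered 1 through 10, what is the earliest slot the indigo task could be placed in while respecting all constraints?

The only task forced before the indigo task (directly or transitively) is the lavender task.
With 1 mandatory predecessor, the earliest the indigo task can sit is position 1+1 = 2, and placing just that one first achieves it.

2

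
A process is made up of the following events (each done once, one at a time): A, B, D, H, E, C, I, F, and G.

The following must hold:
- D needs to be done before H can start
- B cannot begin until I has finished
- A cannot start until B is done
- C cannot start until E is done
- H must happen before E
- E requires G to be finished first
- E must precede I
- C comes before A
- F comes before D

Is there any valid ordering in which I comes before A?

I is actually forced before A by the constraints, so certainly some valid ordering has I first.

Yes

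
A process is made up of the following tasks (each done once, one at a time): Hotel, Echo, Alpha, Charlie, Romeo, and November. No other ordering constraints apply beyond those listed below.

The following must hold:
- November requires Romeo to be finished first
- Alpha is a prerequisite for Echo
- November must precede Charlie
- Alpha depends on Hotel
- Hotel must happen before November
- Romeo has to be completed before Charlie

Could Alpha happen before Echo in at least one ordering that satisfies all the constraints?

The constraints force Alpha before Echo, so yes — every valid ordering has Alpha earlier.

Yes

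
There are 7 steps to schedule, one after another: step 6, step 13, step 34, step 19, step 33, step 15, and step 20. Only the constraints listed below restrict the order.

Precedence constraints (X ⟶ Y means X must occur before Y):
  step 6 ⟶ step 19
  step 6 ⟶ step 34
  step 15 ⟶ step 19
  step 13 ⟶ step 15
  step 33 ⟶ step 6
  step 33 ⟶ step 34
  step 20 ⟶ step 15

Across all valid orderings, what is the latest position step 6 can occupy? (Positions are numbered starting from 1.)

Following every chain forward from step 6, the steps that must come later are step 34, step 19 — 2 of them.
So at least 2 steps follow step 6, putting step 6 no later than position 5. That position is achievable by scheduling everything else first.

5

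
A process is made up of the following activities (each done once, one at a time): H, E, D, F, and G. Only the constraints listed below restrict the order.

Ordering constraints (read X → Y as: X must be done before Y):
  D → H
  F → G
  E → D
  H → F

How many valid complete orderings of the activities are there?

1

E is the only activity with nothing required before it, so every ordering starts there.
Every activity is then forced in turn, so only 1 complete ordering is consistent with the constraints.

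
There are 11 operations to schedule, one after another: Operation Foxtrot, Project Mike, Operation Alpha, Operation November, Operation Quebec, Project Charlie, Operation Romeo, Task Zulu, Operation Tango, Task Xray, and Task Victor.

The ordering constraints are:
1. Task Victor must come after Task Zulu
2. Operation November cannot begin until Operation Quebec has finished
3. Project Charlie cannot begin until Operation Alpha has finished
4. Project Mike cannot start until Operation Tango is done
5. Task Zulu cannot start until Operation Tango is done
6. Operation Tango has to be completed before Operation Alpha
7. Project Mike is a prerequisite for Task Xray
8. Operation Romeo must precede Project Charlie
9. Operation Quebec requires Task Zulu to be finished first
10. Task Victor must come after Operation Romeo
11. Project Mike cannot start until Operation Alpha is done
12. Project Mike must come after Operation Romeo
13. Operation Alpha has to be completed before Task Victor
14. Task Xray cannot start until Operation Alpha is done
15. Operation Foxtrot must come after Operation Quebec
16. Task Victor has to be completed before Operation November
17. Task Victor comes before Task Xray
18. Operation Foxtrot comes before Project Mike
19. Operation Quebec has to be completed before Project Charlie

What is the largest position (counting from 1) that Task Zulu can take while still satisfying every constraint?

4

Following every chain forward from Task Zulu, the operations that must come later are Operation Foxtrot, Project Mike, Operation November, Operation Quebec, Project Charlie, Task Xray, Task Victor — 7 of them.
So at least 7 operations follow Task Zulu, putting Task Zulu no later than position 4. That position is achievable by scheduling everything else first.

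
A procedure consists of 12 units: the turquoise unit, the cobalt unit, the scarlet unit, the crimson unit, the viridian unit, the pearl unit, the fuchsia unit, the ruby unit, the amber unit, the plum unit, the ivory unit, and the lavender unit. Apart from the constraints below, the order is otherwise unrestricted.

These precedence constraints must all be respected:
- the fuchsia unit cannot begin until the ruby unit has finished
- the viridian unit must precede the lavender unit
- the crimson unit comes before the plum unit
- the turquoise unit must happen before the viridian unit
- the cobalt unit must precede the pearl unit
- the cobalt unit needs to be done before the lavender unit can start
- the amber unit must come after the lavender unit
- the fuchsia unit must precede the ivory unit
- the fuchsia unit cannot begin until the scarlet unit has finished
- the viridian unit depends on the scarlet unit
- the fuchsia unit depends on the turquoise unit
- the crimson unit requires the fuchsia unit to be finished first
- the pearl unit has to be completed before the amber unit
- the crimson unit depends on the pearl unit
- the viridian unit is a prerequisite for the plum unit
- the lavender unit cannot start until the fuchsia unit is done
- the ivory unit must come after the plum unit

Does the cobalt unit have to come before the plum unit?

Yes

Following the dependencies: the cobalt unit → the pearl unit → the crimson unit → the plum unit.
So the cobalt unit must precede the plum unit in any valid ordering.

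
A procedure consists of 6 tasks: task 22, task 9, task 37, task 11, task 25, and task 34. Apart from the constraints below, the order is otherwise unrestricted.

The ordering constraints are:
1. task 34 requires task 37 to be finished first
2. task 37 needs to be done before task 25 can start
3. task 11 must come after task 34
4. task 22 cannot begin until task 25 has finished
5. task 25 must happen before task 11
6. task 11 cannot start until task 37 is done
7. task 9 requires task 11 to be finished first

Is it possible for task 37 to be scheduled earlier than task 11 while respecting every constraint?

Yes

Task 37 is actually forced before task 11 by the constraints, so certainly some valid ordering has task 37 first.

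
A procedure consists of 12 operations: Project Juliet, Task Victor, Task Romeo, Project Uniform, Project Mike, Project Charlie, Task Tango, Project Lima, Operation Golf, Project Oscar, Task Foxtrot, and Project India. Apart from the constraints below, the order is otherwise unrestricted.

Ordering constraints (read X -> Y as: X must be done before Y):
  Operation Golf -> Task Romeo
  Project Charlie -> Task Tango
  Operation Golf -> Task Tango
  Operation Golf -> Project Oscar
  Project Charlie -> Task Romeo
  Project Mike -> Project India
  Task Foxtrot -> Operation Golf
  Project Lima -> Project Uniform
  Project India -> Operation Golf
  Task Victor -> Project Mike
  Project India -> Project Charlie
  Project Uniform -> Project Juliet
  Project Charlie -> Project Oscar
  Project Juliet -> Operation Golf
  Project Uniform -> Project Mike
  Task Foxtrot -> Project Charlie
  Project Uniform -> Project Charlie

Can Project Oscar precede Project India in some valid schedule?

Following Project India → Operation Golf → Project Oscar, Project India must precede Project Oscar in every valid ordering.
Hence Project Oscar can never be scheduled before Project India.

No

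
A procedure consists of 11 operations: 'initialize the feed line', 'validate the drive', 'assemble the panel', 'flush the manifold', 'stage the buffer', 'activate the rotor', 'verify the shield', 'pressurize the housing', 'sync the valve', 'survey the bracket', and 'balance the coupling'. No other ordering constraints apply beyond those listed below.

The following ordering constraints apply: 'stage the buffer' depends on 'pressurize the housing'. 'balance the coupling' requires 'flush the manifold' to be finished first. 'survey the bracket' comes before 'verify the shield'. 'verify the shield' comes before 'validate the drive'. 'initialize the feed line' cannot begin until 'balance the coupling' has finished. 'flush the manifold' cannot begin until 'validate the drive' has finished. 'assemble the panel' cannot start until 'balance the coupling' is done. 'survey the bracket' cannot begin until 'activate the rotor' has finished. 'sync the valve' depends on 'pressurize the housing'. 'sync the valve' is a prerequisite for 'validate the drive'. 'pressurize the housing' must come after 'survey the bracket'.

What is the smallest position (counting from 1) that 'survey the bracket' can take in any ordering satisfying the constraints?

2

The only operation forced before 'survey the bracket' (directly or transitively) is 'activate the rotor'.
With 1 mandatory predecessor, the earliest 'survey the bracket' can sit is position 1+1 = 2, and placing just that one first achieves it.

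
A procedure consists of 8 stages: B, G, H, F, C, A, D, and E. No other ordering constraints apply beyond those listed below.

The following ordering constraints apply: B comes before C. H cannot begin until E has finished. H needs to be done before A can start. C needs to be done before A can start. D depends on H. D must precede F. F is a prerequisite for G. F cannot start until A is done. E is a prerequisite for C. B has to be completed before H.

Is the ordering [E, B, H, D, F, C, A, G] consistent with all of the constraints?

The sequence places F ahead of A.
But one of the constraints requires A before F, so this ordering violates it.

No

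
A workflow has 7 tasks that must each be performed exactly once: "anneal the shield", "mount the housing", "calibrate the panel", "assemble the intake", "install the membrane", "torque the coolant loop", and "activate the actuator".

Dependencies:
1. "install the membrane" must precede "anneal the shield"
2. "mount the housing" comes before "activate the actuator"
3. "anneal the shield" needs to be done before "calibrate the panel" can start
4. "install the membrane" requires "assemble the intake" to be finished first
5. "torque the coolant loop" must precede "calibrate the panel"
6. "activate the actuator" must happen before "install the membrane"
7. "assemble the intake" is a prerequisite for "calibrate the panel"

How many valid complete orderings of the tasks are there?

The tasks with no prerequisites are "mount the housing", "assemble the intake", "torque the coolant loop"; any of them can be placed first.
Counting all ways to extend the partial order to a total order gives 18.

18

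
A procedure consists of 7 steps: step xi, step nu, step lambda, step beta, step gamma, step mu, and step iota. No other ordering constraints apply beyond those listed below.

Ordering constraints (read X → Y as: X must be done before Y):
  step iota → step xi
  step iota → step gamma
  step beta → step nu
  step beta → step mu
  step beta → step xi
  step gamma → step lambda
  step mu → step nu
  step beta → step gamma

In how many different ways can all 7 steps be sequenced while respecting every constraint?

75

The steps with no prerequisites are step beta, step iota; any of them can be placed first.
Enumerating by repeatedly choosing an available step (one whose prerequisites are all placed) gives 75 distinct complete orderings.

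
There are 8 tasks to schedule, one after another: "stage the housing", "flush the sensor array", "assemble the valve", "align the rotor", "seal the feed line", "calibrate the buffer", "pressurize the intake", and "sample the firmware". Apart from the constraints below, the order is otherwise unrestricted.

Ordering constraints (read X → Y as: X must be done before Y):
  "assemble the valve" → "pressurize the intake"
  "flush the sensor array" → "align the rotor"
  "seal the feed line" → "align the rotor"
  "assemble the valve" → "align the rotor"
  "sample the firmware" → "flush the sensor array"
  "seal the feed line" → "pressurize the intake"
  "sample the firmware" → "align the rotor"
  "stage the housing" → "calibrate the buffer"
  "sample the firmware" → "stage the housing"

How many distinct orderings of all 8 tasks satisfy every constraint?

516

3 tasks have no prerequisites ("assemble the valve", "seal the feed line", "sample the firmware"), so any of them could come first.
Systematically extending each partial ordering one task at a time and counting, there are 516 complete orderings.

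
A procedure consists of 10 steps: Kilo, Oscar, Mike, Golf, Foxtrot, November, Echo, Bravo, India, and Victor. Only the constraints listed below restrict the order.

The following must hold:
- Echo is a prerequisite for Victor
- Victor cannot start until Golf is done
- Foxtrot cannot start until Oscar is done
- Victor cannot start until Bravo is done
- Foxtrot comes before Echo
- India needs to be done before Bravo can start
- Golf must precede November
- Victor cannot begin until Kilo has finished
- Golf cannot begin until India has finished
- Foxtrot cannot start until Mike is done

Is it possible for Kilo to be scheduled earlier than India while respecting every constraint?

Yes

No chain of constraints runs from India to Kilo, so India is not required to come first.
That means at least one valid schedule has Kilo before India.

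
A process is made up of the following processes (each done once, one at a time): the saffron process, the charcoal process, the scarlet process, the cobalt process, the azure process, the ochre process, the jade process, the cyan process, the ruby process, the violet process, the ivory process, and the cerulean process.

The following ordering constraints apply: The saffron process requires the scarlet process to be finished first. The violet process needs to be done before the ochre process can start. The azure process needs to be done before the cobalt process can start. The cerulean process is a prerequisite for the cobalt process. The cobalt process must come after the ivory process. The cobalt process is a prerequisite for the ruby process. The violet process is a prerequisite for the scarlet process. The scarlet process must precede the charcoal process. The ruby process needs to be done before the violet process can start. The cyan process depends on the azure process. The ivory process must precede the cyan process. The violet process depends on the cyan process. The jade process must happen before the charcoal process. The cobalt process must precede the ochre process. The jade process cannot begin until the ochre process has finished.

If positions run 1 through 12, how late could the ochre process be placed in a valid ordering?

Following every chain forward from the ochre process, the processes that must come later are the charcoal process, the jade process — 2 of them.
So at least 2 processes follow the ochre process, putting the ochre process no later than position 10. That position is achievable by scheduling everything else first.

10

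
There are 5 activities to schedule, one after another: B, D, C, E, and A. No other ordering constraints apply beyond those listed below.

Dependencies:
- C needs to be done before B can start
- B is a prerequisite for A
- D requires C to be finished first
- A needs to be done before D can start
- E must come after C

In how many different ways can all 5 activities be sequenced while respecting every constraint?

Only C has no prerequisites, so it must go first.
Enumerating by repeatedly choosing an available activity (one whose prerequisites are all placed) gives 4 distinct complete orderings.

4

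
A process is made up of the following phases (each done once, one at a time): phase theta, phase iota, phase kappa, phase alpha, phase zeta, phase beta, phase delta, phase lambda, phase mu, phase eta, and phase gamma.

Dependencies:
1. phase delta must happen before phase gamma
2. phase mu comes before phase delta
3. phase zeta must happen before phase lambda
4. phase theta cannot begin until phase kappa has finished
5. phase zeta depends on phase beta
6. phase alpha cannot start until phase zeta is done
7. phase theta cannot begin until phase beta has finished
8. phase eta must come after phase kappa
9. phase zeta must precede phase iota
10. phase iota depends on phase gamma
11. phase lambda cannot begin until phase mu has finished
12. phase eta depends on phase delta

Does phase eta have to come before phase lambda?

No chain of constraints connects phase eta to phase lambda in either direction.
So phase eta can come before phase lambda or after — it is not forced.

No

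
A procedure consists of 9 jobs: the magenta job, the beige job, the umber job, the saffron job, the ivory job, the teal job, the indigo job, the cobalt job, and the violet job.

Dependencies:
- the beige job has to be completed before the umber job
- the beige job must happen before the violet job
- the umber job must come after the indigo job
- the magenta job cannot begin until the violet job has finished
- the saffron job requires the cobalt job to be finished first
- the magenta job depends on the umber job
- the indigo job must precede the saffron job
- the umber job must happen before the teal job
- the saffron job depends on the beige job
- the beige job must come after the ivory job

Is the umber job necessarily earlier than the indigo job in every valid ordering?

In fact the dependencies run the other way: the indigo job → the umber job.
So the umber job does not have to come before the indigo job — it cannot.

No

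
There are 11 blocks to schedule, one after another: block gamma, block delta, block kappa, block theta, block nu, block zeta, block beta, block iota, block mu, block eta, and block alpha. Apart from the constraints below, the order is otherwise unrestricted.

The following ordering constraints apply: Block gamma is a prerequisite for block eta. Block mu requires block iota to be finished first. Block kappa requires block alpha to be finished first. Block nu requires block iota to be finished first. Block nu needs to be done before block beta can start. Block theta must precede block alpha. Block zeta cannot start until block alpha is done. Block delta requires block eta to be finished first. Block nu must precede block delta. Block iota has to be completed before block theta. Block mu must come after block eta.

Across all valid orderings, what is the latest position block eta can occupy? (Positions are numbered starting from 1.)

The blocks that are forced after block eta, directly or by a chain of constraints, are block delta, block mu. That's 2 blocks.
So at least 2 blocks follow block eta, putting block eta no later than position 9. That position is achievable by scheduling everything else first.

9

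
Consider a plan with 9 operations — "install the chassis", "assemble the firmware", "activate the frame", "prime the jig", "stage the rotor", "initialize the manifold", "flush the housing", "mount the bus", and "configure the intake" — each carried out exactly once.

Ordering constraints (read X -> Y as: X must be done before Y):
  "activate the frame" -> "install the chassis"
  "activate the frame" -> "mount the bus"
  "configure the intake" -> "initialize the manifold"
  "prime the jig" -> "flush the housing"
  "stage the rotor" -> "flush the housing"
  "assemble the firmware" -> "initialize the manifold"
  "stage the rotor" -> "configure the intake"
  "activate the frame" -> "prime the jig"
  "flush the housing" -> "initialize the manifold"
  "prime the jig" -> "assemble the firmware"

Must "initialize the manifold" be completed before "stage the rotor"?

No

The constraints actually force "stage the rotor" before "initialize the manifold" (via "stage the rotor" → "configure the intake" → "initialize the manifold"), not the other way around.
So "initialize the manifold" never precedes "stage the rotor".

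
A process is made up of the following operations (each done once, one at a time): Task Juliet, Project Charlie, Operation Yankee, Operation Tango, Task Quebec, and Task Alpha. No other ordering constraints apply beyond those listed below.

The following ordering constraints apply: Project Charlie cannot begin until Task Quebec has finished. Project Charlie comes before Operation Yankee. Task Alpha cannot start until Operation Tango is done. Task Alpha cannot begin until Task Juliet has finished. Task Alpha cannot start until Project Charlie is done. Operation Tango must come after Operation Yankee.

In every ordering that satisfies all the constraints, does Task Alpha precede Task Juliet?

No

In fact the dependencies run the other way: Task Juliet → Task Alpha.
So Task Alpha never precedes Task Juliet.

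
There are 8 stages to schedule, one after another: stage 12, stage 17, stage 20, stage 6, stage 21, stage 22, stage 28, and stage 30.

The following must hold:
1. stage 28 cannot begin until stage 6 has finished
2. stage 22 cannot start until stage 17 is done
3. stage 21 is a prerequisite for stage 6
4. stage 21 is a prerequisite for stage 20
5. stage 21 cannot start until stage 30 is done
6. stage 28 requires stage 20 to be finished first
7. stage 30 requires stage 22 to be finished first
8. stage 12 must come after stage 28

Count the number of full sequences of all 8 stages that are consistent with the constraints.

Stage 17 is the only stage with nothing required before it, so every ordering starts there.
Systematically extending each partial ordering one stage at a time and counting, there are 2 complete orderings.

2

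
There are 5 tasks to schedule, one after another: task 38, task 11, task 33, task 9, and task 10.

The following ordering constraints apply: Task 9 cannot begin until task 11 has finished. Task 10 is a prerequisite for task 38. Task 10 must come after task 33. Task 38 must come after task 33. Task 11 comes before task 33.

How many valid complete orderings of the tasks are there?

4

Only task 11 has no prerequisites, so it must go first.
Systematically extending each partial ordering one task at a time and counting, there are 4 complete orderings.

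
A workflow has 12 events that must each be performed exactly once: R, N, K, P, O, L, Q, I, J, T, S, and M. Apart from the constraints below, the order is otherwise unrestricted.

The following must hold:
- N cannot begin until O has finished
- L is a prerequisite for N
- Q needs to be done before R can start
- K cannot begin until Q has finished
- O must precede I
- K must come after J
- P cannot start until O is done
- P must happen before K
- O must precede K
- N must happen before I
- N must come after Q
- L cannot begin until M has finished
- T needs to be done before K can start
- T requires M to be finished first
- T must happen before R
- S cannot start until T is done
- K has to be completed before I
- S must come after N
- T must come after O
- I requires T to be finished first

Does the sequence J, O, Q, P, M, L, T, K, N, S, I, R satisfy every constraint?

Yes

Going through the constraints one by one, each required predecessor appears earlier in the sequence than its dependent — e.g. O (position 2) is before I (position 11), as required.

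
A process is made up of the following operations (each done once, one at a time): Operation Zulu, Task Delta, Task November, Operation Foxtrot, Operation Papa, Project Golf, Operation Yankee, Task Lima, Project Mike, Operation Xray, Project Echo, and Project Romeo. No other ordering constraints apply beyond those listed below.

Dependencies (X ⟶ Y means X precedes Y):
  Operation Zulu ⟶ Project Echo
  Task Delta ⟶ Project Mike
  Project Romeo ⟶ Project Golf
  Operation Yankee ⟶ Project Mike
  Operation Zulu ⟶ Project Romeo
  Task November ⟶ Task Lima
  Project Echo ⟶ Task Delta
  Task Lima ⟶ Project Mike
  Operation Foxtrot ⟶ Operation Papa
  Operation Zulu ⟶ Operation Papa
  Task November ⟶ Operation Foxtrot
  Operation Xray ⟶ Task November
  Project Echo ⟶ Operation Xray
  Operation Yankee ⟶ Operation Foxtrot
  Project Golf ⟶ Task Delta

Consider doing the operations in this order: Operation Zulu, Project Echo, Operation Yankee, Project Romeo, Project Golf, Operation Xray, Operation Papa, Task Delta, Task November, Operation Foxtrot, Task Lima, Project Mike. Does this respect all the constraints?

No

Here Operation Foxtrot comes after Operation Papa.
Since Operation Foxtrot is required before Operation Papa, the ordering is invalid.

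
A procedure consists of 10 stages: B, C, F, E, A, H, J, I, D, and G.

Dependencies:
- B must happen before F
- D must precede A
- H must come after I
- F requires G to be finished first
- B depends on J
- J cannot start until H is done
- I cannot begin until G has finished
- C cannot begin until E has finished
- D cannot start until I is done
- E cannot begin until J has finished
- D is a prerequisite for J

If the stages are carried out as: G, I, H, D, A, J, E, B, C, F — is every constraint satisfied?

Yes

Every stated constraint is respected: G sits at position 1, ahead of F at position 10, and each of the other listed pairs likewise has the predecessor earlier in the sequence.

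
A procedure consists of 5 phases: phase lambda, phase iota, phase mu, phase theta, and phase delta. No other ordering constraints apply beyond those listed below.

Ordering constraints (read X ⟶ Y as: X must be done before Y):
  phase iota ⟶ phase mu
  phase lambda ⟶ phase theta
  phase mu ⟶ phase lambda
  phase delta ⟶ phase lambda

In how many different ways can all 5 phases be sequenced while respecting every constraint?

The phases with no prerequisites are phase iota, phase delta; any of them can be placed first.
Counting all ways to extend the partial order to a total order gives 3.

3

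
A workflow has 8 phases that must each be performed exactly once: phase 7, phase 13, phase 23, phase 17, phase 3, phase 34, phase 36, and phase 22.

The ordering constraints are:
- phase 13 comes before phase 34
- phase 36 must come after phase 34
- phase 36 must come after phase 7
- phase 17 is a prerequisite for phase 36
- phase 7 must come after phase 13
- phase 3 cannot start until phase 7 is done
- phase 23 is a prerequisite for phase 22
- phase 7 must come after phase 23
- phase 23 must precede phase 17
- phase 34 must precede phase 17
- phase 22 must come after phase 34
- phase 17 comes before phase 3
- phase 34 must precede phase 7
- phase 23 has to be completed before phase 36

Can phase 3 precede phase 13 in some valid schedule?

Following phase 13 → phase 7 → phase 3, phase 13 must precede phase 3 in every valid ordering.
Hence phase 3 can never be scheduled before phase 13.

No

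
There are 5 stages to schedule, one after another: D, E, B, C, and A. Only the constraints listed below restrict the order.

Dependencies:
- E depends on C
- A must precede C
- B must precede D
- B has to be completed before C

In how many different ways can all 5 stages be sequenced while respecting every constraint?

The stages with no prerequisites are B, A; any of them can be placed first.
Enumerating by repeatedly choosing an available stage (one whose prerequisites are all placed) gives 7 distinct complete orderings.

7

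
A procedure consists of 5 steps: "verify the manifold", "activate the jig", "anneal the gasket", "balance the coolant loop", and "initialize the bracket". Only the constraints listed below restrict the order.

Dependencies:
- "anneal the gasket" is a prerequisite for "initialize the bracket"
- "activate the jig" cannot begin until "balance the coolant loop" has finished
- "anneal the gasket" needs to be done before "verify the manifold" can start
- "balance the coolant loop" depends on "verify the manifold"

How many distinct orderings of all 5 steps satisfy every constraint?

4

Only "anneal the gasket" has no prerequisites, so it must go first.
Enumerating by repeatedly choosing an available step (one whose prerequisites are all placed) gives 4 distinct complete orderings.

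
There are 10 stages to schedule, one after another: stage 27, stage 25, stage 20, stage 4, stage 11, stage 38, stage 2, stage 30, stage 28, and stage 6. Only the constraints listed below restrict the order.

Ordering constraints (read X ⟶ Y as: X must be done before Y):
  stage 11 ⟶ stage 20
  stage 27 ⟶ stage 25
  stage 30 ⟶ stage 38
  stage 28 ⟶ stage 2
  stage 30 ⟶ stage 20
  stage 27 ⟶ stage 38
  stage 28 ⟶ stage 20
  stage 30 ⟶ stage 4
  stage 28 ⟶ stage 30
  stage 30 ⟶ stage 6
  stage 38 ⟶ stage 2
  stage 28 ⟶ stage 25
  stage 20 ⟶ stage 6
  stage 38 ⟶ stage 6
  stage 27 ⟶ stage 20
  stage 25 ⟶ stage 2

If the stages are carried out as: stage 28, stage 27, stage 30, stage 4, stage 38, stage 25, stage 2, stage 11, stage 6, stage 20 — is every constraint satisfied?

The sequence places stage 6 ahead of stage 20.
That contradicts the constraint that stage 20 must precede stage 6.

No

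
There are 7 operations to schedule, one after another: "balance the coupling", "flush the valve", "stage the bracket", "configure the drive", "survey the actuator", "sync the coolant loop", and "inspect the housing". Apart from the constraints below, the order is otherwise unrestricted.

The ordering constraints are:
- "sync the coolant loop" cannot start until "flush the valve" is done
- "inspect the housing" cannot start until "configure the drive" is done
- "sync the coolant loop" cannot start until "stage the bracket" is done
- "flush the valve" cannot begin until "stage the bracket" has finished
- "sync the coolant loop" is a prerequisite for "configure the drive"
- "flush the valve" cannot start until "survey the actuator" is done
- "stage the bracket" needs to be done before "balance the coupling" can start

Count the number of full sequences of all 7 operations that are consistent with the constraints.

The operations with no prerequisites are "stage the bracket", "survey the actuator"; any of them can be placed first.
Enumerating by repeatedly choosing an available operation (one whose prerequisites are all placed) gives 11 distinct complete orderings.

11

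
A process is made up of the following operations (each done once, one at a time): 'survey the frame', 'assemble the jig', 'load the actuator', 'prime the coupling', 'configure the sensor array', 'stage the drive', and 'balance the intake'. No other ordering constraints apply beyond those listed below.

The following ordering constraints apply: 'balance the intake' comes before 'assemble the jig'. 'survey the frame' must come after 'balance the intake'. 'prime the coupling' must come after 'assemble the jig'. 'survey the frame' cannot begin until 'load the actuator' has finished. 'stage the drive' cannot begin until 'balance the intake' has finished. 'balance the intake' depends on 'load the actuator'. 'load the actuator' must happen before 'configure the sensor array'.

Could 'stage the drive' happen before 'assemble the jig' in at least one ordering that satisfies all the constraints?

Yes

Nothing in the constraints forces 'assemble the jig' before 'stage the drive' — there is no chain from 'assemble the jig' to 'stage the drive'.
That means at least one valid schedule has 'stage the drive' before 'assemble the jig'.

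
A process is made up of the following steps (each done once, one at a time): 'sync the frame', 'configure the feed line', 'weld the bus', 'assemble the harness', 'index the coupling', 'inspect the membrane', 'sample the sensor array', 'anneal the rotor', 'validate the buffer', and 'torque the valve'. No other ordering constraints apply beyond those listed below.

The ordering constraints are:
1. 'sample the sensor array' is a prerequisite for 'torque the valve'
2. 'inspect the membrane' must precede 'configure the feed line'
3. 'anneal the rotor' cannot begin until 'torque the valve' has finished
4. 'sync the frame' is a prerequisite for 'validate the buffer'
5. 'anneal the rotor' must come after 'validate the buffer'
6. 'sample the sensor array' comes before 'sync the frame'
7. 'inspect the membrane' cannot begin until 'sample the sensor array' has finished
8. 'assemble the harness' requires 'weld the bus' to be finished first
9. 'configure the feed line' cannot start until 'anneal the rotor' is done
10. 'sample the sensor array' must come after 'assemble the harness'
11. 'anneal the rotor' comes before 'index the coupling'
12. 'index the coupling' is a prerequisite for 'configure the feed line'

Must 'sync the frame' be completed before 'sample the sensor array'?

In fact the dependencies run the other way: 'sample the sensor array' → 'sync the frame'.
So 'sync the frame' never precedes 'sample the sensor array'.

No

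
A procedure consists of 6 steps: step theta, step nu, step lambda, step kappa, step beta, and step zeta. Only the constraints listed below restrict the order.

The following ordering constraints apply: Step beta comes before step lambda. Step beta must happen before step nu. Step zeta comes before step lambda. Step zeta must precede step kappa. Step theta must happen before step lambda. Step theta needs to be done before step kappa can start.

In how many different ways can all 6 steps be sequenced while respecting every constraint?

52

3 steps have no prerequisites (step theta, step beta, step zeta), so any of them could come first.
Systematically extending each partial ordering one step at a time and counting, there are 52 complete orderings.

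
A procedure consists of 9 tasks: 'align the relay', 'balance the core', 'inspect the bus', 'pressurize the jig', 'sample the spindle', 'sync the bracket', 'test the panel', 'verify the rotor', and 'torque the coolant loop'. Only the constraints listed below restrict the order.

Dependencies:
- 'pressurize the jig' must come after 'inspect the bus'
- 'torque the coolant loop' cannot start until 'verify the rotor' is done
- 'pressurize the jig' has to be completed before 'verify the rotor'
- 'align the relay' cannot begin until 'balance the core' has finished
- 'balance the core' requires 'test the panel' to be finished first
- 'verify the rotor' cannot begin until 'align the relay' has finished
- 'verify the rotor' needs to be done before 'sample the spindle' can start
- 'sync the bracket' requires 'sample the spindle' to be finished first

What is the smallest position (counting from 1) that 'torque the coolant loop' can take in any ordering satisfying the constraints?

Working backwards through the constraints from 'torque the coolant loop', its full set of required predecessors is 'align the relay', 'balance the core', 'inspect the bus', 'pressurize the jig', 'test the panel', 'verify the rotor' — 6 of them.
With 6 mandatory predecessors, the earliest 'torque the coolant loop' can sit is position 6+1 = 7, and placing just those 6 first achieves it.

7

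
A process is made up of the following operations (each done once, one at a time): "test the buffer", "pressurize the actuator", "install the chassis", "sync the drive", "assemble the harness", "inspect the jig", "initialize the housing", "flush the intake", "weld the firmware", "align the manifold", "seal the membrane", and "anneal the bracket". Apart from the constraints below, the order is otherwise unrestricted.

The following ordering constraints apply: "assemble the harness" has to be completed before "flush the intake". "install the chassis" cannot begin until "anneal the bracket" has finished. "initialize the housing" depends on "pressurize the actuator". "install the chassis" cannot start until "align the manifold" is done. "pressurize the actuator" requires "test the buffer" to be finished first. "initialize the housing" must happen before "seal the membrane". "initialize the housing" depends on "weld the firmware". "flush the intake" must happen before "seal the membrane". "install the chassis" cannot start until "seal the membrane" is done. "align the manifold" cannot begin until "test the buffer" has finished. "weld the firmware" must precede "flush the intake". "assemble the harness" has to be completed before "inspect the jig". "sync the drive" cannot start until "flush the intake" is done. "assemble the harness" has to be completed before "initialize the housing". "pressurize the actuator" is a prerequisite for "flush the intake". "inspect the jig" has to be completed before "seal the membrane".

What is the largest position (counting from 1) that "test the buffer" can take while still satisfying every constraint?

The operations that are forced after "test the buffer", directly or by a chain of constraints, are "pressurize the actuator", "install the chassis", "sync the drive", "initialize the housing", "flush the intake", "align the manifold", "seal the membrane". That's 7 operations.
With 7 mandatory successors out of 12 operations total, the latest slot for "test the buffer" is 12−7 = 5, and it's reachable by doing all non-successors before "test the buffer".

5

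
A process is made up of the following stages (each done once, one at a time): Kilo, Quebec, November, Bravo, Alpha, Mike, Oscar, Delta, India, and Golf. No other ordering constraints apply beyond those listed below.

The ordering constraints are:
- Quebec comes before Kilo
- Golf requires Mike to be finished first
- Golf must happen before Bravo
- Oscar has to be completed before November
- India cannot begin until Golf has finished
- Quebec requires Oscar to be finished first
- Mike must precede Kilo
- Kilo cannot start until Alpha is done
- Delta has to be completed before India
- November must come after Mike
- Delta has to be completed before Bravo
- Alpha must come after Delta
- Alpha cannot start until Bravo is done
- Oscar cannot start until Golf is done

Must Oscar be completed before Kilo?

Yes

Following the dependencies: Oscar → Quebec → Kilo.
So Oscar must precede Kilo in any valid ordering.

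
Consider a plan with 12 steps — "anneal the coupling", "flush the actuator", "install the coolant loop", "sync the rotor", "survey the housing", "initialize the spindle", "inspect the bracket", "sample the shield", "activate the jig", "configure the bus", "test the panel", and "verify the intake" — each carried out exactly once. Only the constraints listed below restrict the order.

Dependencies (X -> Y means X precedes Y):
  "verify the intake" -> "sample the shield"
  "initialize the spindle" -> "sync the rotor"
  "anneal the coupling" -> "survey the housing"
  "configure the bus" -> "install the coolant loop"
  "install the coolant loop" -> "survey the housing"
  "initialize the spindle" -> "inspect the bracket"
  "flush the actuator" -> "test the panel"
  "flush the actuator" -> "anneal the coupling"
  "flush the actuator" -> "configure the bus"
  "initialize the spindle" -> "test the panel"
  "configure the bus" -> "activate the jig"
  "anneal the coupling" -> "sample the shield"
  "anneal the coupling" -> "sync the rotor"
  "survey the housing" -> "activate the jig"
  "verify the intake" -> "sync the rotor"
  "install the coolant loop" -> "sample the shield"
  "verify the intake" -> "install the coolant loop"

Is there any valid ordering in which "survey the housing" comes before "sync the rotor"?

Yes

The constraints leave "survey the housing" and "sync the rotor" unordered relative to each other; nothing requires "sync the rotor" earlier.
That means at least one valid schedule has "survey the housing" before "sync the rotor".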